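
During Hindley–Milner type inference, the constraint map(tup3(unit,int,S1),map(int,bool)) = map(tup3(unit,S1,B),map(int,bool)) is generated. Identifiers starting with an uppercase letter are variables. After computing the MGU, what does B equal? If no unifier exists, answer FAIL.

int

Decompose map/2: tup3(unit,int,S1) = tup3(unit,S1,B),  map(int,bool) = map(int,bool).
Decompose tup3/3: unit = unit,  int = S1,  S1 = B.
Delete trivial equation unit = unit.
Bind S1 := int; substituting into the one remaining equation that mentions S1 gives: int = B.
Bind B := int; no other remaining equation mentions B.
Delete trivial equation map(int,bool) = map(int,bool).
MGU = { S1 ↦ int, B ↦ int }, so B ↦ int.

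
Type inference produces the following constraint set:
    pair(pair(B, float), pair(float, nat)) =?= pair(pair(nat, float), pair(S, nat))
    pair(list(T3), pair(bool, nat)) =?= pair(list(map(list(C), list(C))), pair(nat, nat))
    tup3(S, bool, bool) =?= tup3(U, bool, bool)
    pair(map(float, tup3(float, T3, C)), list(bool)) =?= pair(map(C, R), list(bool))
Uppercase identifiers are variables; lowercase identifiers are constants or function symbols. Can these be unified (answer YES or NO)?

NO

Decompose pair/2: pair(B, float) =?= pair(nat, float),  pair(float, nat) =?= pair(S, nat).
Decompose pair/2: B =?= nat,  float =?= float.
Bind B := nat; no other remaining equation mentions B.
Delete trivial equation float =?= float.
Decompose pair/2: float =?= S,  nat =?= nat.
Bind S := float; substituting into the one remaining equation that mentions S gives: tup3(float, bool, bool) =?= tup3(U, bool, bool).
Delete trivial equation nat =?= nat.
Decompose pair/2: list(T3) =?= list(map(list(C), list(C))),  pair(bool, nat) =?= pair(nat, nat).
Decompose list/1: T3 =?= map(list(C), list(C)).
Bind T3 := map(list(C), list(C)); substituting into the one remaining equation that mentions T3 gives: pair(map(float, tup3(float, map(list(C), list(C)), C)), list(bool)) =?= pair(map(C, R), list(bool)).
Decompose pair/2: bool =?= nat,  nat =?= nat.
Clash: constants bool and nat differ; no unifier exists.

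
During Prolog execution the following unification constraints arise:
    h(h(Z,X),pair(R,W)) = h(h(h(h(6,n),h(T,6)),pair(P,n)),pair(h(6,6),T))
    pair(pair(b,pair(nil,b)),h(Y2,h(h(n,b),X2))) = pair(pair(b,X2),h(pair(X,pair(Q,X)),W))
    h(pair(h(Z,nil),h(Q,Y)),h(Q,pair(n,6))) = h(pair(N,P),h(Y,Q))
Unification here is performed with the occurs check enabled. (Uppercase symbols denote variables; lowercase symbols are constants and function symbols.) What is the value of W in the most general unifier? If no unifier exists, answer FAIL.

Decompose h/2: h(Z,X) = h(h(h(6,n),h(T,6)),pair(P,n)),  pair(R,W) = pair(h(6,6),T).
Decompose h/2: Z = h(h(6,n),h(T,6)),  X = pair(P,n).
Bind Z := h(h(6,n),h(T,6)); substituting into the one remaining equation that mentions Z gives: h(pair(h(h(h(6,n),h(T,6)),nil),h(Q,Y)),h(Q,pair(n,6))) = h(pair(N,P),h(Y,Q)).
Bind X := pair(P,n); substituting into the one remaining equation that mentions X gives: pair(pair(b,pair(nil,b)),h(Y2,h(h(n,b),X2))) = pair(pair(b,X2),h(pair(pair(P,n),pair(Q,pair(P,n))),W)).
Decompose pair/2: R = h(6,6),  W = T.
Bind R := h(6,6); no other remaining equation mentions R.
Bind W := T; substituting into the one remaining equation that mentions W gives: pair(pair(b,pair(nil,b)),h(Y2,h(h(n,b),X2))) = pair(pair(b,X2),h(pair(pair(P,n),pair(Q,pair(P,n))),T)).
Decompose pair/2: pair(b,pair(nil,b)) = pair(b,X2),  h(Y2,h(h(n,b),X2)) = h(pair(pair(P,n),pair(Q,pair(P,n))),T).
Decompose pair/2: b = b,  pair(nil,b) = X2.
Delete trivial equation b = b.
Bind X2 := pair(nil,b); substituting into the one remaining equation that mentions X2 gives: h(Y2,h(h(n,b),pair(nil,b))) = h(pair(pair(P,n),pair(Q,pair(P,n))),T).
Decompose h/2: Y2 = pair(pair(P,n),pair(Q,pair(P,n))),  h(h(n,b),pair(nil,b)) = T.
Bind Y2 := pair(pair(P,n),pair(Q,pair(P,n))); no other remaining equation mentions Y2.
Bind T := h(h(n,b),pair(nil,b)); substituting into the remaining equation gives: h(pair(h(h(h(6,n),h(h(h(n,b),pair(nil,b)),6)),nil),h(Q,Y)),h(Q,pair(n,6))) = h(pair(N,P),h(Y,Q)). Substituting into the earlier bindings gives Z := h(h(6,n),h(h(h(n,b),pair(nil,b)),6)), W := h(h(n,b),pair(nil,b)).
Decompose h/2: pair(h(h(h(6,n),h(h(h(n,b),pair(nil,b)),6)),nil),h(Q,Y)) = pair(N,P),  h(Q,pair(n,6)) = h(Y,Q).
Decompose pair/2: h(h(h(6,n),h(h(h(n,b),pair(nil,b)),6)),nil) = N,  h(Q,Y) = P.
Bind N := h(h(h(6,n),h(h(h(n,b),pair(nil,b)),6)),nil); no other remaining equation mentions N.
Bind P := h(Q,Y); no other remaining equation mentions P. Substituting into the earlier bindings gives X := pair(h(Q,Y),n), Y2 := pair(pair(h(Q,Y),n),pair(Q,pair(h(Q,Y),n))).
Decompose h/2: Q = Y,  pair(n,6) = Q.
Bind Q := Y; substituting into the remaining equation gives: pair(n,6) = Y. Substituting into the earlier bindings gives X := pair(h(Y,Y),n), Y2 := pair(pair(h(Y,Y),n),pair(Y,pair(h(Y,Y),n))), P := h(Y,Y).
Bind Y := pair(n,6). Substituting into the earlier bindings gives X := pair(h(pair(n,6),pair(n,6)),n), Y2 := pair(pair(h(pair(n,6),pair(n,6)),n),pair(pair(n,6),pair(h(pair(n,6),pair(n,6)),n))), P := h(pair(n,6),pair(n,6)), Q := pair(n,6).
MGU = { Z ↦ h(h(6,n),h(h(h(n,b),pair(nil,b)),6)), X ↦ pair(h(pair(n,6),pair(n,6)),n), R ↦ h(6,6), W ↦ h(h(n,b),pair(nil,b)), X2 ↦ pair(nil,b), Y2 ↦ pair(pair(h(pair(n,6),pair(n,6)),n),pair(pair(n,6),pair(h(pair(n,6),pair(n,6)),n))), T ↦ h(h(n,b),pair(nil,b)), N ↦ h(h(h(6,n),h(h(h(n,b),pair(nil,b)),6)),nil), P ↦ h(pair(n,6),pair(n,6)), Q ↦ pair(n,6), Y ↦ pair(n,6) }, so W ↦ h(h(n,b),pair(nil,b)).

h(h(n,b),pair(nil,b))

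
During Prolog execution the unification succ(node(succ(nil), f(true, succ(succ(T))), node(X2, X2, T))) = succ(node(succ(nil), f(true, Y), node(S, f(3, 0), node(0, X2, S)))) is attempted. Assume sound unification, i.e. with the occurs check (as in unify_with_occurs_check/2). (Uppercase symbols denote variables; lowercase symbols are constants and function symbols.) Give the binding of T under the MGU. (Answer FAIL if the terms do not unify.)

node(0, f(3, 0), f(3, 0))

Decompose succ/1: node(succ(nil), f(true, succ(succ(T))), node(X2, X2, T)) = node(succ(nil), f(true, Y), node(S, f(3, 0), node(0, X2, S))).
Decompose node/3: succ(nil) = succ(nil),  f(true, succ(succ(T))) = f(true, Y),  node(X2, X2, T) = node(S, f(3, 0), node(0, X2, S)).
Delete trivial equation succ(nil) = succ(nil).
Decompose f/2: true = true,  succ(succ(T)) = Y.
Delete trivial equation true = true.
Bind Y := succ(succ(T)); no other remaining equation mentions Y.
Decompose node/3: X2 = S,  X2 = f(3, 0),  T = node(0, X2, S).
Bind X2 := S; substituting into the remaining equations gives: S = f(3, 0),  T = node(0, S, S).
Bind S := f(3, 0); substituting into the remaining equation gives: T = node(0, f(3, 0), f(3, 0)). Substituting into the earlier binding gives X2 := f(3, 0).
Bind T := node(0, f(3, 0), f(3, 0)). Substituting into the earlier binding gives Y := succ(succ(node(0, f(3, 0), f(3, 0)))).
MGU = { Y -> succ(succ(node(0, f(3, 0), f(3, 0)))), X2 -> f(3, 0), S -> f(3, 0), T -> node(0, f(3, 0), f(3, 0)) }, so T -> node(0, f(3, 0), f(3, 0)).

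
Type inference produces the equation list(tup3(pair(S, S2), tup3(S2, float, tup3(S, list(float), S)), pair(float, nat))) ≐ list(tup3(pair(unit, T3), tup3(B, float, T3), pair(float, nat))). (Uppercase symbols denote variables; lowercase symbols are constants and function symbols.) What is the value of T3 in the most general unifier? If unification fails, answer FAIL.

Decompose list/1: tup3(pair(S, S2), tup3(S2, float, tup3(S, list(float), S)), pair(float, nat)) ≐ tup3(pair(unit, T3), tup3(B, float, T3), pair(float, nat)).
Decompose tup3/3: pair(S, S2) ≐ pair(unit, T3),  tup3(S2, float, tup3(S, list(float), S)) ≐ tup3(B, float, T3),  pair(float, nat) ≐ pair(float, nat).
Decompose pair/2: S ≐ unit,  S2 ≐ T3.
Bind S := unit; substituting into the one remaining equation that mentions S gives: tup3(S2, float, tup3(unit, list(float), unit)) ≐ tup3(B, float, T3).
Bind S2 := T3; substituting into the one remaining equation that mentions S2 gives: tup3(T3, float, tup3(unit, list(float), unit)) ≐ tup3(B, float, T3).
Decompose tup3/3: T3 ≐ B,  float ≐ float,  tup3(unit, list(float), unit) ≐ T3.
Bind T3 := B; substituting into the one remaining equation that mentions T3 gives: tup3(unit, list(float), unit) ≐ B. Substituting into the earlier binding gives S2 := B.
Delete trivial equation float ≐ float.
Bind B := tup3(unit, list(float), unit); no other remaining equation mentions B. Substituting into the earlier bindings gives S2 := tup3(unit, list(float), unit), T3 := tup3(unit, list(float), unit).
Delete trivial equation pair(float, nat) ≐ pair(float, nat).
MGU = { S ↦ unit, S2 ↦ tup3(unit, list(float), unit), T3 ↦ tup3(unit, list(float), unit), B ↦ tup3(unit, list(float), unit) }, so T3 ↦ tup3(unit, list(float), unit).

tup3(unit, list(float), unit)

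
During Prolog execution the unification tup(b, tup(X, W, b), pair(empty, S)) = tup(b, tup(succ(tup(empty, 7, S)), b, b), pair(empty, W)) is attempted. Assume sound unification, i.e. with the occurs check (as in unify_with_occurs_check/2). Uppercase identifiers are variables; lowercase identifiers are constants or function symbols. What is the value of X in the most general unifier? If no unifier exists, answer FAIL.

Decompose tup/3: b = b,  tup(X, W, b) = tup(succ(tup(empty, 7, S)), b, b),  pair(empty, S) = pair(empty, W).
Delete trivial equation b = b.
Decompose tup/3: X = succ(tup(empty, 7, S)),  W = b,  b = b.
Bind X := succ(tup(empty, 7, S)); no other remaining equation mentions X.
Bind W := b; substituting into the one remaining equation that mentions W gives: pair(empty, S) = pair(empty, b).
Delete trivial equation b = b.
Decompose pair/2: empty = empty,  S = b.
Delete trivial equation empty = empty.
Bind S := b. Substituting into the earlier binding gives X := succ(tup(empty, 7, b)).
MGU = { X -> succ(tup(empty, 7, b)), W -> b, S -> b }, so X -> succ(tup(empty, 7, b)).

succ(tup(empty, 7, b))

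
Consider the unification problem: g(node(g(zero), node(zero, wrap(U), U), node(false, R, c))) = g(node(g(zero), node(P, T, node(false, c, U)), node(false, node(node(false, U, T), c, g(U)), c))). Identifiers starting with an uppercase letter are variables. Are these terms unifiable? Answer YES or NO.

Decompose g/1: node(g(zero), node(zero, wrap(U), U), node(false, R, c)) = node(g(zero), node(P, T, node(false, c, U)), node(false, node(node(false, U, T), c, g(U)), c)).
Decompose node/3: g(zero) = g(zero),  node(zero, wrap(U), U) = node(P, T, node(false, c, U)),  node(false, R, c) = node(false, node(node(false, U, T), c, g(U)), c).
Delete trivial equation g(zero) = g(zero).
Decompose node/3: zero = P,  wrap(U) = T,  U = node(false, c, U).
Bind P := zero; no other remaining equation mentions P.
Bind T := wrap(U); substituting into the one remaining equation that mentions T gives: node(false, R, c) = node(false, node(node(false, U, wrap(U)), c, g(U)), c).
Occurs check fails: U occurs in node(false, c, U); the equation U = node(false, c, U) has no finite solution.

NO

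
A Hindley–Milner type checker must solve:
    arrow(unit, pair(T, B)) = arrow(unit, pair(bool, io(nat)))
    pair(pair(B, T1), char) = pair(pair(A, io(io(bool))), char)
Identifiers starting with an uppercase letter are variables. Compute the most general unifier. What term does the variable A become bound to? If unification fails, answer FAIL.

io(nat)

Decompose arrow/2: unit = unit,  pair(T, B) = pair(bool, io(nat)).
Delete trivial equation unit = unit.
Decompose pair/2: T = bool,  B = io(nat).
Bind T := bool; no other remaining equation mentions T.
Bind B := io(nat); substituting into the remaining equation gives: pair(pair(io(nat), T1), char) = pair(pair(A, io(io(bool))), char).
Decompose pair/2: pair(io(nat), T1) = pair(A, io(io(bool))),  char = char.
Decompose pair/2: io(nat) = A,  T1 = io(io(bool)).
Bind A := io(nat); no other remaining equation mentions A.
Bind T1 := io(io(bool)); no other remaining equation mentions T1.
Delete trivial equation char = char.
MGU = { T -> bool, B -> io(nat), A -> io(nat), T1 -> io(io(bool)) }, so A -> io(nat).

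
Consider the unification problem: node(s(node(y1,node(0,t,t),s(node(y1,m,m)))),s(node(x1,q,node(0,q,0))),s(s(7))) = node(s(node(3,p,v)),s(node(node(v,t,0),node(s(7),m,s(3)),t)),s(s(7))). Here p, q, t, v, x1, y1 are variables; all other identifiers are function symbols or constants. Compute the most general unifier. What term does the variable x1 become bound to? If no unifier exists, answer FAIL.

node(s(node(3,m,m)),node(0,node(s(7),m,s(3)),0),0)

Decompose node/3: s(node(y1,node(0,t,t),s(node(y1,m,m)))) = s(node(3,p,v)),  s(node(x1,q,node(0,q,0))) = s(node(node(v,t,0),node(s(7),m,s(3)),t)),  s(s(7)) = s(s(7)).
Decompose s/1: node(y1,node(0,t,t),s(node(y1,m,m))) = node(3,p,v).
Decompose node/3: y1 = 3,  node(0,t,t) = p,  s(node(y1,m,m)) = v.
Bind y1 := 3; substituting into the one remaining equation that mentions y1 gives: s(node(3,m,m)) = v.
Bind p := node(0,t,t); no other remaining equation mentions p.
Bind v := s(node(3,m,m)); substituting into the one remaining equation that mentions v gives: s(node(x1,q,node(0,q,0))) = s(node(node(s(node(3,m,m)),t,0),node(s(7),m,s(3)),t)).
Decompose s/1: node(x1,q,node(0,q,0)) = node(node(s(node(3,m,m)),t,0),node(s(7),m,s(3)),t).
Decompose node/3: x1 = node(s(node(3,m,m)),t,0),  q = node(s(7),m,s(3)),  node(0,q,0) = t.
Bind x1 := node(s(node(3,m,m)),t,0); no other remaining equation mentions x1.
Bind q := node(s(7),m,s(3)); substituting into the one remaining equation that mentions q gives: node(0,node(s(7),m,s(3)),0) = t.
Bind t := node(0,node(s(7),m,s(3)),0); no other remaining equation mentions t. Substituting into the earlier bindings gives p := node(0,node(0,node(s(7),m,s(3)),0),node(0,node(s(7),m,s(3)),0)), x1 := node(s(node(3,m,m)),node(0,node(s(7),m,s(3)),0),0).
Delete trivial equation s(s(7)) = s(s(7)).
MGU = { y1 -> 3, p -> node(0,node(0,node(s(7),m,s(3)),0),node(0,node(s(7),m,s(3)),0)), v -> s(node(3,m,m)), x1 -> node(s(node(3,m,m)),node(0,node(s(7),m,s(3)),0),0), q -> node(s(7),m,s(3)), t -> node(0,node(s(7),m,s(3)),0) }, so x1 -> node(s(node(3,m,m)),node(0,node(s(7),m,s(3)),0),0).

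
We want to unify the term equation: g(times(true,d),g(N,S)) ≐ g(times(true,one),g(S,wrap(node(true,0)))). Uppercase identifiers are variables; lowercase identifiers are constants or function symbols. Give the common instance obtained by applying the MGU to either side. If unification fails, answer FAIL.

Decompose g/2: times(true,d) ≐ times(true,one),  g(N,S) ≐ g(S,wrap(node(true,0))).
Decompose times/2: true ≐ true,  d ≐ one.
Delete trivial equation true ≐ true.
Clash: constants d and one differ; no unifier exists.

FAIL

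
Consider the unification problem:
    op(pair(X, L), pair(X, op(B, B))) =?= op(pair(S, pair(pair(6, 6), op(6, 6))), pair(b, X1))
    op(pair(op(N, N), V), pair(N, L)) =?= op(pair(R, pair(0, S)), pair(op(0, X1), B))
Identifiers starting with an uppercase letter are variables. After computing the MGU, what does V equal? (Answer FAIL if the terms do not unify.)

pair(0, b)

Decompose op/2: pair(X, L) =?= pair(S, pair(pair(6, 6), op(6, 6))),  pair(X, op(B, B)) =?= pair(b, X1).
Decompose pair/2: X =?= S,  L =?= pair(pair(6, 6), op(6, 6)).
Bind X := S; substituting into the one remaining equation that mentions X gives: pair(S, op(B, B)) =?= pair(b, X1).
Bind L := pair(pair(6, 6), op(6, 6)); substituting into the one remaining equation that mentions L gives: op(pair(op(N, N), V), pair(N, pair(pair(6, 6), op(6, 6)))) =?= op(pair(R, pair(0, S)), pair(op(0, X1), B)).
Decompose pair/2: S =?= b,  op(B, B) =?= X1.
Bind S := b; substituting into the one remaining equation that mentions S gives: op(pair(op(N, N), V), pair(N, pair(pair(6, 6), op(6, 6)))) =?= op(pair(R, pair(0, b)), pair(op(0, X1), B)). Substituting into the earlier binding gives X := b.
Bind X1 := op(B, B); substituting into the remaining equation gives: op(pair(op(N, N), V), pair(N, pair(pair(6, 6), op(6, 6)))) =?= op(pair(R, pair(0, b)), pair(op(0, op(B, B)), B)).
Decompose op/2: pair(op(N, N), V) =?= pair(R, pair(0, b)),  pair(N, pair(pair(6, 6), op(6, 6))) =?= pair(op(0, op(B, B)), B).
Decompose pair/2: op(N, N) =?= R,  V =?= pair(0, b).
Bind R := op(N, N); no other remaining equation mentions R.
Bind V := pair(0, b); no other remaining equation mentions V.
Decompose pair/2: N =?= op(0, op(B, B)),  pair(pair(6, 6), op(6, 6)) =?= B.
Bind N := op(0, op(B, B)); no other remaining equation mentions N. Substituting into the earlier binding gives R := op(op(0, op(B, B)), op(0, op(B, B))).
Bind B := pair(pair(6, 6), op(6, 6)). Substituting into the earlier bindings gives X1 := op(pair(pair(6, 6), op(6, 6)), pair(pair(6, 6), op(6, 6))), R := op(op(0, op(pair(pair(6, 6), op(6, 6)), pair(pair(6, 6), op(6, 6)))), op(0, op(pair(pair(6, 6), op(6, 6)), pair(pair(6, 6), op(6, 6))))), N := op(0, op(pair(pair(6, 6), op(6, 6)), pair(pair(6, 6), op(6, 6)))).
MGU = { X := b, L := pair(pair(6, 6), op(6, 6)), S := b, X1 := op(pair(pair(6, 6), op(6, 6)), pair(pair(6, 6), op(6, 6))), R := op(op(0, op(pair(pair(6, 6), op(6, 6)), pair(pair(6, 6), op(6, 6)))), op(0, op(pair(pair(6, 6), op(6, 6)), pair(pair(6, 6), op(6, 6))))), V := pair(0, b), N := op(0, op(pair(pair(6, 6), op(6, 6)), pair(pair(6, 6), op(6, 6)))), B := pair(pair(6, 6), op(6, 6)) }, so V := pair(0, b).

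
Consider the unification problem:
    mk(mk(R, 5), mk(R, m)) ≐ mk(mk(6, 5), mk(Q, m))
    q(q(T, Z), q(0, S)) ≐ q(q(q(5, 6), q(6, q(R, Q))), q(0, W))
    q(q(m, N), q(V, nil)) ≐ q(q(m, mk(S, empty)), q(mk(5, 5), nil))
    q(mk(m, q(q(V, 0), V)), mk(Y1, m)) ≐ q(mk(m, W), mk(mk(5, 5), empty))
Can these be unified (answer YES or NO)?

Decompose mk/2: mk(R, 5) ≐ mk(6, 5),  mk(R, m) ≐ mk(Q, m).
Decompose mk/2: R ≐ 6,  5 ≐ 5.
Bind R := 6; substituting into the 2 remaining equations that mention R gives: mk(6, m) ≐ mk(Q, m),  q(q(T, Z), q(0, S)) ≐ q(q(q(5, 6), q(6, q(6, Q))), q(0, W)).
Delete trivial equation 5 ≐ 5.
Decompose mk/2: 6 ≐ Q,  m ≐ m.
Bind Q := 6; substituting into the one remaining equation that mentions Q gives: q(q(T, Z), q(0, S)) ≐ q(q(q(5, 6), q(6, q(6, 6))), q(0, W)).
Delete trivial equation m ≐ m.
Decompose q/2: q(T, Z) ≐ q(q(5, 6), q(6, q(6, 6))),  q(0, S) ≐ q(0, W).
Decompose q/2: T ≐ q(5, 6),  Z ≐ q(6, q(6, 6)).
Bind T := q(5, 6); no other remaining equation mentions T.
Bind Z := q(6, q(6, 6)); no other remaining equation mentions Z.
Decompose q/2: 0 ≐ 0,  S ≐ W.
Delete trivial equation 0 ≐ 0.
Bind S := W; substituting into the one remaining equation that mentions S gives: q(q(m, N), q(V, nil)) ≐ q(q(m, mk(W, empty)), q(mk(5, 5), nil)).
Decompose q/2: q(m, N) ≐ q(m, mk(W, empty)),  q(V, nil) ≐ q(mk(5, 5), nil).
Decompose q/2: m ≐ m,  N ≐ mk(W, empty).
Delete trivial equation m ≐ m.
Bind N := mk(W, empty); no other remaining equation mentions N.
Decompose q/2: V ≐ mk(5, 5),  nil ≐ nil.
Bind V := mk(5, 5); substituting into the one remaining equation that mentions V gives: q(mk(m, q(q(mk(5, 5), 0), mk(5, 5))), mk(Y1, m)) ≐ q(mk(m, W), mk(mk(5, 5), empty)).
Delete trivial equation nil ≐ nil.
Decompose q/2: mk(m, q(q(mk(5, 5), 0), mk(5, 5))) ≐ mk(m, W),  mk(Y1, m) ≐ mk(mk(5, 5), empty).
Decompose mk/2: m ≐ m,  q(q(mk(5, 5), 0), mk(5, 5)) ≐ W.
Delete trivial equation m ≐ m.
Bind W := q(q(mk(5, 5), 0), mk(5, 5)); no other remaining equation mentions W. Substituting into the earlier bindings gives S := q(q(mk(5, 5), 0), mk(5, 5)), N := mk(q(q(mk(5, 5), 0), mk(5, 5)), empty).
Decompose mk/2: Y1 ≐ mk(5, 5),  m ≐ empty.
Bind Y1 := mk(5, 5); no other remaining equation mentions Y1.
Clash: constants m and empty differ; no unifier exists.

NO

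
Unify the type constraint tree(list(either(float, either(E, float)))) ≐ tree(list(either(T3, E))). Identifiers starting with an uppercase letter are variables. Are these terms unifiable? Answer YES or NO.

Decompose tree/1: list(either(float, either(E, float))) ≐ list(either(T3, E)).
Decompose list/1: either(float, either(E, float)) ≐ either(T3, E).
Decompose either/2: float ≐ T3,  either(E, float) ≐ E.
Bind T3 := float; no other remaining equation mentions T3.
Occurs check fails: E occurs in either(E, float); the equation E ≐ either(E, float) has no finite solution.

NO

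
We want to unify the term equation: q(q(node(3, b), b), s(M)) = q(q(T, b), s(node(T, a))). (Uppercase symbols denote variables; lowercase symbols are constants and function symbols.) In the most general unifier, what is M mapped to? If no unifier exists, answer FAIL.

Decompose q/2: q(node(3, b), b) = q(T, b),  s(M) = s(node(T, a)).
Decompose q/2: node(3, b) = T,  b = b.
Bind T := node(3, b); substituting into the one remaining equation that mentions T gives: s(M) = s(node(node(3, b), a)).
Delete trivial equation b = b.
Decompose s/1: M = node(node(3, b), a).
Bind M := node(node(3, b), a).
MGU = { T ↦ node(3, b), M ↦ node(node(3, b), a) }, so M ↦ node(node(3, b), a).

node(node(3, b), a)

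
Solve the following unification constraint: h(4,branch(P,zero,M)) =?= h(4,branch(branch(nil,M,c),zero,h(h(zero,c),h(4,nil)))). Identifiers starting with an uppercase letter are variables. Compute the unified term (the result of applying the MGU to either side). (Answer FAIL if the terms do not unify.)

Decompose h/2: 4 =?= 4,  branch(P,zero,M) =?= branch(branch(nil,M,c),zero,h(h(zero,c),h(4,nil))).
Delete trivial equation 4 =?= 4.
Decompose branch/3: P =?= branch(nil,M,c),  zero =?= zero,  M =?= h(h(zero,c),h(4,nil)).
Bind P := branch(nil,M,c); no other remaining equation mentions P.
Delete trivial equation zero =?= zero.
Bind M := h(h(zero,c),h(4,nil)). Substituting into the earlier binding gives P := branch(nil,h(h(zero,c),h(4,nil)),c).
Applying the MGU to either side gives h(4,branch(branch(nil,h(h(zero,c),h(4,nil)),c),zero,h(h(zero,c),h(4,nil)))).

h(4,branch(branch(nil,h(h(zero,c),h(4,nil)),c),zero,h(h(zero,c),h(4,nil))))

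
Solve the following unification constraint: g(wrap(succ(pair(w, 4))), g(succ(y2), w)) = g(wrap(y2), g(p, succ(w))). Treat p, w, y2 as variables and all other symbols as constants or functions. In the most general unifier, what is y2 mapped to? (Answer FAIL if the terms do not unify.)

FAIL

Decompose g/2: wrap(succ(pair(w, 4))) = wrap(y2),  g(succ(y2), w) = g(p, succ(w)).
Decompose wrap/1: succ(pair(w, 4)) = y2.
Bind y2 := succ(pair(w, 4)); substituting into the remaining equation gives: g(succ(succ(pair(w, 4))), w) = g(p, succ(w)).
Decompose g/2: succ(succ(pair(w, 4))) = p,  w = succ(w).
Bind p := succ(succ(pair(w, 4))); no other remaining equation mentions p.
Occurs check fails: w occurs in succ(w); the equation w = succ(w) has no finite solution.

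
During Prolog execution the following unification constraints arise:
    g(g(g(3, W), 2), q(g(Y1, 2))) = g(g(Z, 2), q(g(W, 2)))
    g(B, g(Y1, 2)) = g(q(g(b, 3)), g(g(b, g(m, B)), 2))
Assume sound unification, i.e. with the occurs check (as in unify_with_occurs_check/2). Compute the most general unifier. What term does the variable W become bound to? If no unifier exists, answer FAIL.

Decompose g/2: g(g(3, W), 2) = g(Z, 2),  q(g(Y1, 2)) = q(g(W, 2)).
Decompose g/2: g(3, W) = Z,  2 = 2.
Bind Z := g(3, W); no other remaining equation mentions Z.
Delete trivial equation 2 = 2.
Decompose q/1: g(Y1, 2) = g(W, 2).
Decompose g/2: Y1 = W,  2 = 2.
Bind Y1 := W; substituting into the one remaining equation that mentions Y1 gives: g(B, g(W, 2)) = g(q(g(b, 3)), g(g(b, g(m, B)), 2)).
Delete trivial equation 2 = 2.
Decompose g/2: B = q(g(b, 3)),  g(W, 2) = g(g(b, g(m, B)), 2).
Bind B := q(g(b, 3)); substituting into the remaining equation gives: g(W, 2) = g(g(b, g(m, q(g(b, 3)))), 2).
Decompose g/2: W = g(b, g(m, q(g(b, 3)))),  2 = 2.
Bind W := g(b, g(m, q(g(b, 3)))); no other remaining equation mentions W. Substituting into the earlier bindings gives Z := g(3, g(b, g(m, q(g(b, 3))))), Y1 := g(b, g(m, q(g(b, 3)))).
Delete trivial equation 2 = 2.
MGU = { Z -> g(3, g(b, g(m, q(g(b, 3))))), Y1 -> g(b, g(m, q(g(b, 3)))), B -> q(g(b, 3)), W -> g(b, g(m, q(g(b, 3)))) }, so W -> g(b, g(m, q(g(b, 3)))).

g(b, g(m, q(g(b, 3))))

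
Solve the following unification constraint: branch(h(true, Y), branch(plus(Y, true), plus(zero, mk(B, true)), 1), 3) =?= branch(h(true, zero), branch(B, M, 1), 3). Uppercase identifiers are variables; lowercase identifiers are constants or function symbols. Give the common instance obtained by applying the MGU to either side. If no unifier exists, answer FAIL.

branch(h(true, zero), branch(plus(zero, true), plus(zero, mk(plus(zero, true), true)), 1), 3)

Decompose branch/3: h(true, Y) =?= h(true, zero),  branch(plus(Y, true), plus(zero, mk(B, true)), 1) =?= branch(B, M, 1),  3 =?= 3.
Decompose h/2: true =?= true,  Y =?= zero.
Delete trivial equation true =?= true.
Bind Y := zero; substituting into the one remaining equation that mentions Y gives: branch(plus(zero, true), plus(zero, mk(B, true)), 1) =?= branch(B, M, 1).
Decompose branch/3: plus(zero, true) =?= B,  plus(zero, mk(B, true)) =?= M,  1 =?= 1.
Bind B := plus(zero, true); substituting into the one remaining equation that mentions B gives: plus(zero, mk(plus(zero, true), true)) =?= M.
Bind M := plus(zero, mk(plus(zero, true), true)); no other remaining equation mentions M.
Delete trivial equation 1 =?= 1.
Delete trivial equation 3 =?= 3.
Applying the MGU to either side gives branch(h(true, zero), branch(plus(zero, true), plus(zero, mk(plus(zero, true), true)), 1), 3).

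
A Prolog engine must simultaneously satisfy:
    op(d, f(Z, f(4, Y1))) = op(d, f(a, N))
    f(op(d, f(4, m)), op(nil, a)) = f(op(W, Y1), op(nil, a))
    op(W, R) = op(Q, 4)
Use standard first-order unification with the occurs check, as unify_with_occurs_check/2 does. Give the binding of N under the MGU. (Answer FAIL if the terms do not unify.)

Decompose op/2: d = d,  f(Z, f(4, Y1)) = f(a, N).
Delete trivial equation d = d.
Decompose f/2: Z = a,  f(4, Y1) = N.
Bind Z := a; no other remaining equation mentions Z.
Bind N := f(4, Y1); no other remaining equation mentions N.
Decompose f/2: op(d, f(4, m)) = op(W, Y1),  op(nil, a) = op(nil, a).
Decompose op/2: d = W,  f(4, m) = Y1.
Bind W := d; substituting into the one remaining equation that mentions W gives: op(d, R) = op(Q, 4).
Bind Y1 := f(4, m); no other remaining equation mentions Y1. Substituting into the earlier binding gives N := f(4, f(4, m)).
Delete trivial equation op(nil, a) = op(nil, a).
Decompose op/2: d = Q,  R = 4.
Bind Q := d; no other remaining equation mentions Q.
Bind R := 4.
MGU = { Z -> a, N -> f(4, f(4, m)), W -> d, Y1 -> f(4, m), Q -> d, R -> 4 }, so N -> f(4, f(4, m)).

f(4, f(4, m))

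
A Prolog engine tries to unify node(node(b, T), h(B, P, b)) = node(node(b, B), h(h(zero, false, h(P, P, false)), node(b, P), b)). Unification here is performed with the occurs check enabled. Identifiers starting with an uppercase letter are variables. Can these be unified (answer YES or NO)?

Decompose node/2: node(b, T) = node(b, B),  h(B, P, b) = h(h(zero, false, h(P, P, false)), node(b, P), b).
Decompose node/2: b = b,  T = B.
Delete trivial equation b = b.
Bind T := B; no other remaining equation mentions T.
Decompose h/3: B = h(zero, false, h(P, P, false)),  P = node(b, P),  b = b.
Bind B := h(zero, false, h(P, P, false)); no other remaining equation mentions B. Substituting into the earlier binding gives T := h(zero, false, h(P, P, false)).
Occurs check fails: P occurs in node(b, P); the equation P = node(b, P) has no finite solution.

NO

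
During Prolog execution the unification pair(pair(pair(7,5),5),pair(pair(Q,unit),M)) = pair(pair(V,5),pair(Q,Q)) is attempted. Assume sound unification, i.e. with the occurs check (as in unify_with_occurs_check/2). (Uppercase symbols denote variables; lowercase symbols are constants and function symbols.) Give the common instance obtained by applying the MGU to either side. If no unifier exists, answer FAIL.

FAIL

Decompose pair/2: pair(pair(7,5),5) = pair(V,5),  pair(pair(Q,unit),M) = pair(Q,Q).
Decompose pair/2: pair(7,5) = V,  5 = 5.
Bind V := pair(7,5); no other remaining equation mentions V.
Delete trivial equation 5 = 5.
Decompose pair/2: pair(Q,unit) = Q,  M = Q.
Occurs check fails: Q occurs in pair(Q,unit); the equation Q = pair(Q,unit) has no finite solution.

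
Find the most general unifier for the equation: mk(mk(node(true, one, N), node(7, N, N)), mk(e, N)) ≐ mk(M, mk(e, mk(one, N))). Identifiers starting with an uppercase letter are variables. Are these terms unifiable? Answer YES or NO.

NO

Decompose mk/2: mk(node(true, one, N), node(7, N, N)) ≐ M,  mk(e, N) ≐ mk(e, mk(one, N)).
Bind M := mk(node(true, one, N), node(7, N, N)); no other remaining equation mentions M.
Decompose mk/2: e ≐ e,  N ≐ mk(one, N).
Delete trivial equation e ≐ e.
Occurs check fails: N occurs in mk(one, N); the equation N ≐ mk(one, N) has no finite solution.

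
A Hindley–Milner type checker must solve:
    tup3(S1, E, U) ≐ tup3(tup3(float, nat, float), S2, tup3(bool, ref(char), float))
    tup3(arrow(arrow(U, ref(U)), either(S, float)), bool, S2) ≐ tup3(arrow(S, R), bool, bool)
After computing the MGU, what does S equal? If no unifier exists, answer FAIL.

arrow(tup3(bool, ref(char), float), ref(tup3(bool, ref(char), float)))

Decompose tup3/3: S1 ≐ tup3(float, nat, float),  E ≐ S2,  U ≐ tup3(bool, ref(char), float).
Bind S1 := tup3(float, nat, float); no other remaining equation mentions S1.
Bind E := S2; no other remaining equation mentions E.
Bind U := tup3(bool, ref(char), float); substituting into the remaining equation gives: tup3(arrow(arrow(tup3(bool, ref(char), float), ref(tup3(bool, ref(char), float))), either(S, float)), bool, S2) ≐ tup3(arrow(S, R), bool, bool).
Decompose tup3/3: arrow(arrow(tup3(bool, ref(char), float), ref(tup3(bool, ref(char), float))), either(S, float)) ≐ arrow(S, R),  bool ≐ bool,  S2 ≐ bool.
Decompose arrow/2: arrow(tup3(bool, ref(char), float), ref(tup3(bool, ref(char), float))) ≐ S,  either(S, float) ≐ R.
Bind S := arrow(tup3(bool, ref(char), float), ref(tup3(bool, ref(char), float))); substituting into the one remaining equation that mentions S gives: either(arrow(tup3(bool, ref(char), float), ref(tup3(bool, ref(char), float))), float) ≐ R.
Bind R := either(arrow(tup3(bool, ref(char), float), ref(tup3(bool, ref(char), float))), float); no other remaining equation mentions R.
Delete trivial equation bool ≐ bool.
Bind S2 := bool. Substituting into the earlier binding gives E := bool.
MGU = { S1 ↦ tup3(float, nat, float), E ↦ bool, U ↦ tup3(bool, ref(char), float), S ↦ arrow(tup3(bool, ref(char), float), ref(tup3(bool, ref(char), float))), R ↦ either(arrow(tup3(bool, ref(char), float), ref(tup3(bool, ref(char), float))), float), S2 ↦ bool }, so S ↦ arrow(tup3(bool, ref(char), float), ref(tup3(bool, ref(char), float))).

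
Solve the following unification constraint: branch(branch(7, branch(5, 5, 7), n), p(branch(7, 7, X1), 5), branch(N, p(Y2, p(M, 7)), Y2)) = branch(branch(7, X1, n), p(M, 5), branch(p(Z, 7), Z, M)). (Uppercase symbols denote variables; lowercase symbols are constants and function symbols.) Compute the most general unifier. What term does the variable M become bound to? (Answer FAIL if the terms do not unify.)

Decompose branch/3: branch(7, branch(5, 5, 7), n) = branch(7, X1, n),  p(branch(7, 7, X1), 5) = p(M, 5),  branch(N, p(Y2, p(M, 7)), Y2) = branch(p(Z, 7), Z, M).
Decompose branch/3: 7 = 7,  branch(5, 5, 7) = X1,  n = n.
Delete trivial equation 7 = 7.
Bind X1 := branch(5, 5, 7); substituting into the one remaining equation that mentions X1 gives: p(branch(7, 7, branch(5, 5, 7)), 5) = p(M, 5).
Delete trivial equation n = n.
Decompose p/2: branch(7, 7, branch(5, 5, 7)) = M,  5 = 5.
Bind M := branch(7, 7, branch(5, 5, 7)); substituting into the one remaining equation that mentions M gives: branch(N, p(Y2, p(branch(7, 7, branch(5, 5, 7)), 7)), Y2) = branch(p(Z, 7), Z, branch(7, 7, branch(5, 5, 7))).
Delete trivial equation 5 = 5.
Decompose branch/3: N = p(Z, 7),  p(Y2, p(branch(7, 7, branch(5, 5, 7)), 7)) = Z,  Y2 = branch(7, 7, branch(5, 5, 7)).
Bind N := p(Z, 7); no other remaining equation mentions N.
Bind Z := p(Y2, p(branch(7, 7, branch(5, 5, 7)), 7)); no other remaining equation mentions Z. Substituting into the earlier binding gives N := p(p(Y2, p(branch(7, 7, branch(5, 5, 7)), 7)), 7).
Bind Y2 := branch(7, 7, branch(5, 5, 7)). Substituting into the earlier bindings gives N := p(p(branch(7, 7, branch(5, 5, 7)), p(branch(7, 7, branch(5, 5, 7)), 7)), 7), Z := p(branch(7, 7, branch(5, 5, 7)), p(branch(7, 7, branch(5, 5, 7)), 7)).
MGU = { X1 -> branch(5, 5, 7), M -> branch(7, 7, branch(5, 5, 7)), N -> p(p(branch(7, 7, branch(5, 5, 7)), p(branch(7, 7, branch(5, 5, 7)), 7)), 7), Z -> p(branch(7, 7, branch(5, 5, 7)), p(branch(7, 7, branch(5, 5, 7)), 7)), Y2 -> branch(7, 7, branch(5, 5, 7)) }, so M -> branch(7, 7, branch(5, 5, 7)).

branch(7, 7, branch(5, 5, 7))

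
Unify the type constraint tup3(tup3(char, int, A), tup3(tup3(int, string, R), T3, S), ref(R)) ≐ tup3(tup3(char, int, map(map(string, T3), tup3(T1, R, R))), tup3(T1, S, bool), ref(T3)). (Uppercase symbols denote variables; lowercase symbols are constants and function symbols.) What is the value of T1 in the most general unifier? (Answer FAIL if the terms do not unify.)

tup3(int, string, bool)

Decompose tup3/3: tup3(char, int, A) ≐ tup3(char, int, map(map(string, T3), tup3(T1, R, R))),  tup3(tup3(int, string, R), T3, S) ≐ tup3(T1, S, bool),  ref(R) ≐ ref(T3).
Decompose tup3/3: char ≐ char,  int ≐ int,  A ≐ map(map(string, T3), tup3(T1, R, R)).
Delete trivial equation char ≐ char.
Delete trivial equation int ≐ int.
Bind A := map(map(string, T3), tup3(T1, R, R)); no other remaining equation mentions A.
Decompose tup3/3: tup3(int, string, R) ≐ T1,  T3 ≐ S,  S ≐ bool.
Bind T1 := tup3(int, string, R); no other remaining equation mentions T1. Substituting into the earlier binding gives A := map(map(string, T3), tup3(tup3(int, string, R), R, R)).
Bind T3 := S; substituting into the one remaining equation that mentions T3 gives: ref(R) ≐ ref(S). Substituting into the earlier binding gives A := map(map(string, S), tup3(tup3(int, string, R), R, R)).
Bind S := bool; substituting into the remaining equation gives: ref(R) ≐ ref(bool). Substituting into the earlier bindings gives A := map(map(string, bool), tup3(tup3(int, string, R), R, R)), T3 := bool.
Decompose ref/1: R ≐ bool.
Bind R := bool. Substituting into the earlier bindings gives A := map(map(string, bool), tup3(tup3(int, string, bool), bool, bool)), T1 := tup3(int, string, bool).
MGU = { A -> map(map(string, bool), tup3(tup3(int, string, bool), bool, bool)), T1 -> tup3(int, string, bool), T3 -> bool, S -> bool, R -> bool }, so T1 -> tup3(int, string, bool).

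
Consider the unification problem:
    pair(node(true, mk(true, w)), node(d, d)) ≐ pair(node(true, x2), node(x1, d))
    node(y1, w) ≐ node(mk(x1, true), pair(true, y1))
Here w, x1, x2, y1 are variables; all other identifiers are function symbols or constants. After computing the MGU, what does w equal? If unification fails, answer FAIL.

pair(true, mk(d, true))

Decompose pair/2: node(true, mk(true, w)) ≐ node(true, x2),  node(d, d) ≐ node(x1, d).
Decompose node/2: true ≐ true,  mk(true, w) ≐ x2.
Delete trivial equation true ≐ true.
Bind x2 := mk(true, w); no other remaining equation mentions x2.
Decompose node/2: d ≐ x1,  d ≐ d.
Bind x1 := d; substituting into the one remaining equation that mentions x1 gives: node(y1, w) ≐ node(mk(d, true), pair(true, y1)).
Delete trivial equation d ≐ d.
Decompose node/2: y1 ≐ mk(d, true),  w ≐ pair(true, y1).
Bind y1 := mk(d, true); substituting into the remaining equation gives: w ≐ pair(true, mk(d, true)).
Bind w := pair(true, mk(d, true)). Substituting into the earlier binding gives x2 := mk(true, pair(true, mk(d, true))).
MGU = { x2 -> mk(true, pair(true, mk(d, true))), x1 -> d, y1 -> mk(d, true), w -> pair(true, mk(d, true)) }, so w -> pair(true, mk(d, true)).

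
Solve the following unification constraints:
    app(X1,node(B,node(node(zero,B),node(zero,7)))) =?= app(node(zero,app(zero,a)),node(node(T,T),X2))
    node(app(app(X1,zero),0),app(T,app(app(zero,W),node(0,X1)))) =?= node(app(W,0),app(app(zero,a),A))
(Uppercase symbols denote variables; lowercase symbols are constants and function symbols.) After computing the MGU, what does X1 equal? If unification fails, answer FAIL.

Decompose app/2: X1 =?= node(zero,app(zero,a)),  node(B,node(node(zero,B),node(zero,7))) =?= node(node(T,T),X2).
Bind X1 := node(zero,app(zero,a)); substituting into the one remaining equation that mentions X1 gives: node(app(app(node(zero,app(zero,a)),zero),0),app(T,app(app(zero,W),node(0,node(zero,app(zero,a)))))) =?= node(app(W,0),app(app(zero,a),A)).
Decompose node/2: B =?= node(T,T),  node(node(zero,B),node(zero,7)) =?= X2.
Bind B := node(T,T); substituting into the one remaining equation that mentions B gives: node(node(zero,node(T,T)),node(zero,7)) =?= X2.
Bind X2 := node(node(zero,node(T,T)),node(zero,7)); no other remaining equation mentions X2.
Decompose node/2: app(app(node(zero,app(zero,a)),zero),0) =?= app(W,0),  app(T,app(app(zero,W),node(0,node(zero,app(zero,a))))) =?= app(app(zero,a),A).
Decompose app/2: app(node(zero,app(zero,a)),zero) =?= W,  0 =?= 0.
Bind W := app(node(zero,app(zero,a)),zero); substituting into the one remaining equation that mentions W gives: app(T,app(app(zero,app(node(zero,app(zero,a)),zero)),node(0,node(zero,app(zero,a))))) =?= app(app(zero,a),A).
Delete trivial equation 0 =?= 0.
Decompose app/2: T =?= app(zero,a),  app(app(zero,app(node(zero,app(zero,a)),zero)),node(0,node(zero,app(zero,a)))) =?= A.
Bind T := app(zero,a); no other remaining equation mentions T. Substituting into the earlier bindings gives B := node(app(zero,a),app(zero,a)), X2 := node(node(zero,node(app(zero,a),app(zero,a))),node(zero,7)).
Bind A := app(app(zero,app(node(zero,app(zero,a)),zero)),node(0,node(zero,app(zero,a)))).
MGU = { X1 -> node(zero,app(zero,a)), B -> node(app(zero,a),app(zero,a)), X2 -> node(node(zero,node(app(zero,a),app(zero,a))),node(zero,7)), W -> app(node(zero,app(zero,a)),zero), T -> app(zero,a), A -> app(app(zero,app(node(zero,app(zero,a)),zero)),node(0,node(zero,app(zero,a)))) }, so X1 -> node(zero,app(zero,a)).

node(zero,app(zero,a))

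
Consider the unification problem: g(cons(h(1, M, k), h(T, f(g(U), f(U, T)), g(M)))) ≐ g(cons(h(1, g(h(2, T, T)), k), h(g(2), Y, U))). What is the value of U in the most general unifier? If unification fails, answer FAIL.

Decompose g/1: cons(h(1, M, k), h(T, f(g(U), f(U, T)), g(M))) ≐ cons(h(1, g(h(2, T, T)), k), h(g(2), Y, U)).
Decompose cons/2: h(1, M, k) ≐ h(1, g(h(2, T, T)), k),  h(T, f(g(U), f(U, T)), g(M)) ≐ h(g(2), Y, U).
Decompose h/3: 1 ≐ 1,  M ≐ g(h(2, T, T)),  k ≐ k.
Delete trivial equation 1 ≐ 1.
Bind M := g(h(2, T, T)); substituting into the one remaining equation that mentions M gives: h(T, f(g(U), f(U, T)), g(g(h(2, T, T)))) ≐ h(g(2), Y, U).
Delete trivial equation k ≐ k.
Decompose h/3: T ≐ g(2),  f(g(U), f(U, T)) ≐ Y,  g(g(h(2, T, T))) ≐ U.
Bind T := g(2); substituting into the remaining equations gives: f(g(U), f(U, g(2))) ≐ Y,  g(g(h(2, g(2), g(2)))) ≐ U. Substituting into the earlier binding gives M := g(h(2, g(2), g(2))).
Bind Y := f(g(U), f(U, g(2))); no other remaining equation mentions Y.
Bind U := g(g(h(2, g(2), g(2)))). Substituting into the earlier binding gives Y := f(g(g(g(h(2, g(2), g(2))))), f(g(g(h(2, g(2), g(2)))), g(2))).
MGU = { M := g(h(2, g(2), g(2))), T := g(2), Y := f(g(g(g(h(2, g(2), g(2))))), f(g(g(h(2, g(2), g(2)))), g(2))), U := g(g(h(2, g(2), g(2)))) }, so U := g(g(h(2, g(2), g(2)))).

g(g(h(2, g(2), g(2))))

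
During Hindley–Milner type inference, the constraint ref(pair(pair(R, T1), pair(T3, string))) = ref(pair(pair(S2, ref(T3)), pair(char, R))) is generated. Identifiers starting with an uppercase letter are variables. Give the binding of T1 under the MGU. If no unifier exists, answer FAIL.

Decompose ref/1: pair(pair(R, T1), pair(T3, string)) = pair(pair(S2, ref(T3)), pair(char, R)).
Decompose pair/2: pair(R, T1) = pair(S2, ref(T3)),  pair(T3, string) = pair(char, R).
Decompose pair/2: R = S2,  T1 = ref(T3).
Bind R := S2; substituting into the one remaining equation that mentions R gives: pair(T3, string) = pair(char, S2).
Bind T1 := ref(T3); no other remaining equation mentions T1.
Decompose pair/2: T3 = char,  string = S2.
Bind T3 := char; no other remaining equation mentions T3. Substituting into the earlier binding gives T1 := ref(char).
Bind S2 := string. Substituting into the earlier binding gives R := string.
MGU = { R ↦ string, T1 ↦ ref(char), T3 ↦ char, S2 ↦ string }, so T1 ↦ ref(char).

ref(char)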